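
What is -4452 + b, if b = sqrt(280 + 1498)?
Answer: -4452 + sqrt(1778) ≈ -4409.8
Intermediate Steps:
b = sqrt(1778) ≈ 42.166
-4452 + b = -4452 + sqrt(1778)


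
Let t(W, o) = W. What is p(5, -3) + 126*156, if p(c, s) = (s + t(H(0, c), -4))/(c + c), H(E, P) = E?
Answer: 196557/10 ≈ 19656.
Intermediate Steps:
p(c, s) = s/(2*c) (p(c, s) = (s + 0)/(c + c) = s/((2*c)) = s*(1/(2*c)) = s/(2*c))
p(5, -3) + 126*156 = (1/2)*(-3)/5 + 126*156 = (1/2)*(-3)*(1/5) + 19656 = -3/10 + 19656 = 196557/10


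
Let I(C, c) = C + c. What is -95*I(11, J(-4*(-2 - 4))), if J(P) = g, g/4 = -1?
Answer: -665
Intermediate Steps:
g = -4 (g = 4*(-1) = -4)
J(P) = -4
-95*I(11, J(-4*(-2 - 4))) = -95*(11 - 4) = -95*7 = -665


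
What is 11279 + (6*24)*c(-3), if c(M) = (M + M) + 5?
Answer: 11135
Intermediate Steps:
c(M) = 5 + 2*M (c(M) = 2*M + 5 = 5 + 2*M)
11279 + (6*24)*c(-3) = 11279 + (6*24)*(5 + 2*(-3)) = 11279 + 144*(5 - 6) = 11279 + 144*(-1) = 11279 - 144 = 11135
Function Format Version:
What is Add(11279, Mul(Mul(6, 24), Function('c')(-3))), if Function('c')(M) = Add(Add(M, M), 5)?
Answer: 11135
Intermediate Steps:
Function('c')(M) = Add(5, Mul(2, M)) (Function('c')(M) = Add(Mul(2, M), 5) = Add(5, Mul(2, M)))
Add(11279, Mul(Mul(6, 24), Function('c')(-3))) = Add(11279, Mul(Mul(6, 24), Add(5, Mul(2, -3)))) = Add(11279, Mul(144, Add(5, -6))) = Add(11279, Mul(144, -1)) = Add(11279, -144) = 11135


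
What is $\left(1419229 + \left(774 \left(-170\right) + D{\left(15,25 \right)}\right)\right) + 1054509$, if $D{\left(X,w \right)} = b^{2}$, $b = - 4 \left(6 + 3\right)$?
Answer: $2343454$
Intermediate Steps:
$b = -36$ ($b = \left(-4\right) 9 = -36$)
$D{\left(X,w \right)} = 1296$ ($D{\left(X,w \right)} = \left(-36\right)^{2} = 1296$)
$\left(1419229 + \left(774 \left(-170\right) + D{\left(15,25 \right)}\right)\right) + 1054509 = \left(1419229 + \left(774 \left(-170\right) + 1296\right)\right) + 1054509 = \left(1419229 + \left(-131580 + 1296\right)\right) + 1054509 = \left(1419229 - 130284\right) + 1054509 = 1288945 + 1054509 = 2343454$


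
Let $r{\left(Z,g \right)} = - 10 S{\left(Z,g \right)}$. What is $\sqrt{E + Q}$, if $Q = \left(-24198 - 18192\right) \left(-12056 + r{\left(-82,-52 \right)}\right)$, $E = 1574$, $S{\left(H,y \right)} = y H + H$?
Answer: $\sqrt{2283805214} \approx 47789.0$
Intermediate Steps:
$S{\left(H,y \right)} = H + H y$ ($S{\left(H,y \right)} = H y + H = H + H y$)
$r{\left(Z,g \right)} = - 10 Z \left(1 + g\right)$
$Q = 2283803640$ ($Q = \left(-24198 - 18192\right) \left(-12056 - - 820 \left(1 - 52\right)\right) = - 42390 \left(-12056 - \left(-820\right) \left(-51\right)\right) = - 42390 \left(-12056 - 41820\right) = \left(-42390\right) \left(-53876\right) = 2283803640$)
$\sqrt{E + Q} = \sqrt{1574 + 2283803640} = \sqrt{2283805214}$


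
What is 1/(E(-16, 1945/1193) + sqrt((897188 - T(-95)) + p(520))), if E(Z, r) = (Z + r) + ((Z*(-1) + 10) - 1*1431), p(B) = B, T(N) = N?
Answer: -2020116444/1589494760917 - 1423249*sqrt(897803)/1589494760917 ≈ -0.0021193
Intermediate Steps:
E(Z, r) = -1421 + r (E(Z, r) = (Z + r) + ((-Z + 10) - 1431) = (Z + r) + ((10 - Z) - 1431) = (Z + r) + (-1421 - Z) = -1421 + r)
1/(E(-16, 1945/1193) + sqrt((897188 - T(-95)) + p(520))) = 1/((-1421 + 1945/1193) + sqrt((897188 - 1*(-95)) + 520)) = 1/((-1421 + 1945*(1/1193)) + sqrt((897188 + 95) + 520)) = 1/((-1421 + 1945/1193) + sqrt(897283 + 520)) = 1/(-1693308/1193 + sqrt(897803))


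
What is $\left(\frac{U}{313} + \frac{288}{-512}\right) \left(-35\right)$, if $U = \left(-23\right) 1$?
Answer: $\frac{111475}{5008} \approx 22.259$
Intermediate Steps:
$U = -23$
$\left(\frac{U}{313} + \frac{288}{-512}\right) \left(-35\right) = \left(- \frac{23}{313} + \frac{288}{-512}\right) \left(-35\right) = \left(\left(-23\right) \frac{1}{313} + 288 \left(- \frac{1}{512}\right)\right) \left(-35\right) = \left(- \frac{23}{313} - \frac{9}{16}\right) \left(-35\right) = \left(- \frac{3185}{5008}\right) \left(-35\right) = \frac{111475}{5008}$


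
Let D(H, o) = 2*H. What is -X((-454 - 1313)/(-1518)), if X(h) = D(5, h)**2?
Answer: -100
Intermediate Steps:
X(h) = 100 (X(h) = (2*5)**2 = 10**2 = 100)
-X((-454 - 1313)/(-1518)) = -1*100 = -100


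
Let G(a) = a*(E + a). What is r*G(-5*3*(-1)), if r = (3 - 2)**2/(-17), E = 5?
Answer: -300/17 ≈ -17.647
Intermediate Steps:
r = -1/17 (r = 1**2*(-1/17) = 1*(-1/17) = -1/17 ≈ -0.058824)
G(a) = a*(5 + a)
r*G(-5*3*(-1)) = --5*3*(-1)*(5 - 5*3*(-1))/17 = -(-15*(-1))*(5 - 15*(-1))/17 = -15*(5 + 15)/17 = -15*20/17 = -1/17*300 = -300/17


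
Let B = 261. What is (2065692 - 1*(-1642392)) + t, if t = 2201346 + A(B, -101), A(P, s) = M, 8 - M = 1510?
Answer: 5907928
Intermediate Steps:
M = -1502 (M = 8 - 1*1510 = 8 - 1510 = -1502)
A(P, s) = -1502
t = 2199844 (t = 2201346 - 1502 = 2199844)
(2065692 - 1*(-1642392)) + t = (2065692 - 1*(-1642392)) + 2199844 = (2065692 + 1642392) + 2199844 = 3708084 + 2199844 = 5907928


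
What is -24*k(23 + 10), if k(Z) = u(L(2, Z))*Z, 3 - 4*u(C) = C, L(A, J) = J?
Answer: 5940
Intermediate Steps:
u(C) = 3/4 - C/4
k(Z) = Z*(3/4 - Z/4) (k(Z) = (3/4 - Z/4)*Z = Z*(3/4 - Z/4))
-24*k(23 + 10) = -6*(23 + 10)*(3 - (23 + 10)) = -6*33*(3 - 1*33) = -6*33*(3 - 33) = -6*33*(-30) = -24*(-495/2) = 5940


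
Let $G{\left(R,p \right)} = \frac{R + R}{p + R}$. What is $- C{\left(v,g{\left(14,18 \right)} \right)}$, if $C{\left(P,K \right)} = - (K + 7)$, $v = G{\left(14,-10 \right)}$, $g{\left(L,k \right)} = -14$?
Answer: $-7$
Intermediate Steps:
$G{\left(R,p \right)} = \frac{2 R}{R + p}$
$v = 7$ ($v = 2 \cdot 14 \frac{1}{14 - 10} = 2 \cdot 14 \cdot \frac{1}{4} = 7$)
$C{\left(P,K \right)} = -7 - K$ ($C{\left(P,K \right)} = - (7 + K) = -7 - K$)
$- C{\left(v,g{\left(14,18 \right)} \right)} = - (-7 - -14) = - (-7 + 14) = \left(-1\right) 7 = -7$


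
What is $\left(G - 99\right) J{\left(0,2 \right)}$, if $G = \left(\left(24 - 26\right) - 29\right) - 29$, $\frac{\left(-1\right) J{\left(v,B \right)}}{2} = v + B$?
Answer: $636$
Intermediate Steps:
$J{\left(v,B \right)} = - 2 B - 2 v$ ($J{\left(v,B \right)} = - 2 \left(v + B\right) = - 2 \left(B + v\right) = - 2 B - 2 v$)
$G = -60$ ($G = \left(-2 - 29\right) - 29 = -31 - 29 = -60$)
$\left(G - 99\right) J{\left(0,2 \right)} = \left(-60 - 99\right) \left(\left(-2\right) 2 - 0\right) = - 159 \left(-4 + 0\right) = \left(-159\right) \left(-4\right) = 636$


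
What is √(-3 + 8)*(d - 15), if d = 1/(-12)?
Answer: -181*√5/12 ≈ -33.727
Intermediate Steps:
d = -1/12 ≈ -0.083333
√(-3 + 8)*(d - 15) = √(-3 + 8)*(-1/12 - 15) = √5*(-181/12) = -181*√5/12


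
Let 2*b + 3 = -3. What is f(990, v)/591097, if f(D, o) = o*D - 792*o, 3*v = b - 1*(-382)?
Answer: 25014/591097 ≈ 0.042318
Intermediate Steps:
b = -3 (b = -3/2 + (1/2)*(-3) = -3/2 - 3/2 = -3)
v = 379/3 (v = (-3 - 1*(-382))/3 = (-3 + 382)/3 = (1/3)*379 = 379/3 ≈ 126.33)
f(D, o) = -792*o + D*o (f(D, o) = D*o - 792*o = -792*o + D*o)
f(990, v)/591097 = (379*(-792 + 990)/3)/591097 = ((379/3)*198)*(1/591097) = 25014*(1/591097) = 25014/591097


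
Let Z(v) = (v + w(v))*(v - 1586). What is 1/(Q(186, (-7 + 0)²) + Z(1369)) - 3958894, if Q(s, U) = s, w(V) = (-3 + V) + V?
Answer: -3524927957509/890382 ≈ -3.9589e+6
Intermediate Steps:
w(V) = -3 + 2*V
Z(v) = (-1586 + v)*(-3 + 3*v) (Z(v) = (v + (-3 + 2*v))*(v - 1586) = (-3 + 3*v)*(-1586 + v) = (-1586 + v)*(-3 + 3*v))
1/(Q(186, (-7 + 0)²) + Z(1369)) - 3958894 = 1/(186 + (4758 - 4761*1369 + 3*1369²)) - 3958894 = 1/(186 + (4758 - 6517809 + 3*1874161)) - 3958894 = 1/(186 + (4758 - 6517809 + 5622483)) - 3958894 = 1/(186 - 890568) - 3958894 = 1/(-890382) - 3958894 = -1/890382 - 3958894 = -3524927957509/890382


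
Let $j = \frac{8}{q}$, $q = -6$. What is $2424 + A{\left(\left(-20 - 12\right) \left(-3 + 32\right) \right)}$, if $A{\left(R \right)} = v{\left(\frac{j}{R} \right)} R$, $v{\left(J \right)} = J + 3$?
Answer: $- \frac{1084}{3} \approx -361.33$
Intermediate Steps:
$j = - \frac{4}{3}$ ($j = \frac{8}{-6} = 8 \left(- \frac{1}{6}\right) = - \frac{4}{3} \approx -1.3333$)
$v{\left(J \right)} = 3 + J$
$A{\left(R \right)} = R \left(3 - \frac{4}{3 R}\right)$ ($A{\left(R \right)} = \left(3 - \frac{4}{3 R}\right) R = R \left(3 - \frac{4}{3 R}\right)$)
$2424 + A{\left(\left(-20 - 12\right) \left(-3 + 32\right) \right)} = 2424 + \left(- \frac{4}{3} + 3 \left(-20 - 12\right) \left(-3 + 32\right)\right) = 2424 + \left(- \frac{4}{3} + 3 \left(\left(-32\right) 29\right)\right) = 2424 + \left(- \frac{4}{3} + 3 \left(-928\right)\right) = 2424 - \frac{8356}{3} = - \frac{1084}{3}$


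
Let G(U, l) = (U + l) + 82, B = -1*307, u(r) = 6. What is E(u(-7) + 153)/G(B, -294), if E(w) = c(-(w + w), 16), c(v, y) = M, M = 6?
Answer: -2/173 ≈ -0.011561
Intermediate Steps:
B = -307
G(U, l) = 82 + U + l
c(v, y) = 6
E(w) = 6
E(u(-7) + 153)/G(B, -294) = 6/(82 - 307 - 294) = 6/(-519) = 6*(-1/519) = -2/173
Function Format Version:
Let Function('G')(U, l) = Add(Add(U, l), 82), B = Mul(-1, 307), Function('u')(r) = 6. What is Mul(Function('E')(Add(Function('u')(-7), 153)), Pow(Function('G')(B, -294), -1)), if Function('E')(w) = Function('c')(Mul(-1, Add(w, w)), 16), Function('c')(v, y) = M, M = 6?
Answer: Rational(-2, 173) ≈ -0.011561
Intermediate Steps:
B = -307
Function('G')(U, l) = Add(82, U, l)
Function('c')(v, y) = 6
Function('E')(w) = 6
Mul(Function('E')(Add(Function('u')(-7), 153)), Pow(Function('G')(B, -294), -1)) = Mul(6, Pow(Add(82, -307, -294), -1)) = Mul(6, Pow(-519, -1)) = Mul(6, Rational(-1, 519)) = Rational(-2, 173)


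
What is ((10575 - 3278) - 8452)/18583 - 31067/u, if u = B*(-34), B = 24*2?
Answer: 575433101/30327456 ≈ 18.974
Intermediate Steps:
B = 48
u = -1632 (u = 48*(-34) = -1632)
((10575 - 3278) - 8452)/18583 - 31067/u = ((10575 - 3278) - 8452)/18583 - 31067/(-1632) = (7297 - 8452)*(1/18583) - 31067*(-1/1632) = -1155*1/18583 + 31067/1632 = -1155/18583 + 31067/1632 = 575433101/30327456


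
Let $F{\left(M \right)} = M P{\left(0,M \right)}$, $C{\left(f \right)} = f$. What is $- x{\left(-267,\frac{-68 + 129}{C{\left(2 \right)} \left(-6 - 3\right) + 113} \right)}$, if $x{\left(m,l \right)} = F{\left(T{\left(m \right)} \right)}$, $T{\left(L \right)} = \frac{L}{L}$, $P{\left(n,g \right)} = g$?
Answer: $-1$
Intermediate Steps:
$T{\left(L \right)} = 1$
$F{\left(M \right)} = M^{2}$ ($F{\left(M \right)} = M M = M^{2}$)
$x{\left(m,l \right)} = 1$ ($x{\left(m,l \right)} = 1^{2} = 1$)
$- x{\left(-267,\frac{-68 + 129}{C{\left(2 \right)} \left(-6 - 3\right) + 113} \right)} = \left(-1\right) 1 = -1$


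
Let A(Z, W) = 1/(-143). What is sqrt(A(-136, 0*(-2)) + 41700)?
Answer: sqrt(852723157)/143 ≈ 204.21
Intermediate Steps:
A(Z, W) = -1/143
sqrt(A(-136, 0*(-2)) + 41700) = sqrt(-1/143 + 41700) = sqrt(5963099/143) = sqrt(852723157)/143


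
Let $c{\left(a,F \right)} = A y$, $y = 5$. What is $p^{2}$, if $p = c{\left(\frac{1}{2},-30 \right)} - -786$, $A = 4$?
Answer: $649636$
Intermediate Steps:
$c{\left(a,F \right)} = 20$ ($c{\left(a,F \right)} = 4 \cdot 5 = 20$)
$p = 806$ ($p = 20 - -786 = 20 + 786 = 806$)
$p^{2} = 806^{2} = 649636$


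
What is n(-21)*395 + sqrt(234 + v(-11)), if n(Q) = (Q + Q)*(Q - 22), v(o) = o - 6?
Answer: 713370 + sqrt(217) ≈ 7.1339e+5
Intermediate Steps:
v(o) = -6 + o
n(Q) = 2*Q*(-22 + Q) (n(Q) = (2*Q)*(-22 + Q) = 2*Q*(-22 + Q))
n(-21)*395 + sqrt(234 + v(-11)) = (2*(-21)*(-22 - 21))*395 + sqrt(234 + (-6 - 11)) = (2*(-21)*(-43))*395 + sqrt(234 - 17) = 1806*395 + sqrt(217) = 713370 + sqrt(217)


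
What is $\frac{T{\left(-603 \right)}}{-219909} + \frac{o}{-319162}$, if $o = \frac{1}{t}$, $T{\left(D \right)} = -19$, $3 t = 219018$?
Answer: $\frac{442713858559}{5124042646411548} \approx 8.6399 \cdot 10^{-5}$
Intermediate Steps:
$t = 73006$ ($t = \frac{1}{3} \cdot 219018 = 73006$)
$o = \frac{1}{73006} \approx 1.3697 \cdot 10^{-5}$
$\frac{T{\left(-603 \right)}}{-219909} + \frac{o}{-319162} = - \frac{19}{-219909} + \frac{1}{73006 \left(-319162\right)} = \left(-19\right) \left(- \frac{1}{219909}\right) + \frac{1}{73006} \left(- \frac{1}{319162}\right) = \frac{19}{219909} - \frac{1}{23300740972} = \frac{442713858559}{5124042646411548}$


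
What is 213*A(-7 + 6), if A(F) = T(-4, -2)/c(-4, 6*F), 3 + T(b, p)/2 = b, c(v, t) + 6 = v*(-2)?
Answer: -1491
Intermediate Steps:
c(v, t) = -6 - 2*v (c(v, t) = -6 + v*(-2) = -6 - 2*v)
T(b, p) = -6 + 2*b
A(F) = -7 (A(F) = (-6 + 2*(-4))/(-6 - 2*(-4)) = (-6 - 8)/(-6 + 8) = -14/2 = -14*1/2 = -7)
213*A(-7 + 6) = 213*(-7) = -1491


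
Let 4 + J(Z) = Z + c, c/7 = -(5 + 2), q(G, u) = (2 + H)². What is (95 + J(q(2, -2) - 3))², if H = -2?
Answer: 1521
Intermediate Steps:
q(G, u) = 0 (q(G, u) = (2 - 2)² = 0² = 0)
c = -49 (c = 7*(-(5 + 2)) = 7*(-1*7) = 7*(-7) = -49)
J(Z) = -53 + Z (J(Z) = -4 + (Z - 49) = -4 + (-49 + Z) = -53 + Z)
(95 + J(q(2, -2) - 3))² = (95 + (-53 + (0 - 3)))² = (95 + (-53 - 3))² = (95 - 56)² = 39² = 1521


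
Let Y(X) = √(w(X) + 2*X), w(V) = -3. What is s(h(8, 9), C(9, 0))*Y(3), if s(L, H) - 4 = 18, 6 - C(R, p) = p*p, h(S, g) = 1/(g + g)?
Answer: 22*√3 ≈ 38.105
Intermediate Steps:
h(S, g) = 1/(2*g)
C(R, p) = 6 - p² (C(R, p) = 6 - p*p = 6 - p²)
s(L, H) = 22 (s(L, H) = 4 + 18 = 22)
Y(X) = √(-3 + 2*X)
s(h(8, 9), C(9, 0))*Y(3) = 22*√(-3 + 2*3) = 22*√(-3 + 6) = 22*√3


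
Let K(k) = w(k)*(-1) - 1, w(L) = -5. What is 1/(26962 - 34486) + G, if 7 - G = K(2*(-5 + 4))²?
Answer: -67717/7524 ≈ -9.0001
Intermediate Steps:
K(k) = 4 (K(k) = -5*(-1) - 1 = 5 - 1 = 4)
G = -9 (G = 7 - 1*4² = 7 - 1*16 = 7 - 16 = -9)
1/(26962 - 34486) + G = 1/(26962 - 34486) - 9 = 1/(-7524) - 9 = -1/7524 - 9 = -67717/7524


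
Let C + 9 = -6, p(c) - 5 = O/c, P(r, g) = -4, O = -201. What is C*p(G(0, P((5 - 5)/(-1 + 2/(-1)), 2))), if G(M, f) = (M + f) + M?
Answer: -3315/4 ≈ -828.75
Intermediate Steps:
G(M, f) = f + 2*M
p(c) = 5 - 201/c
C = -15 (C = -9 - 6 = -15)
C*p(G(0, P((5 - 5)/(-1 + 2/(-1)), 2))) = -15*(5 - 201/(-4 + 2*0)) = -15*(5 - 201/(-4 + 0)) = -15*(5 - 201/(-4)) = -15*(5 - 201*(-¼)) = -15*(5 + 201/4) = -15*221/4 = -3315/4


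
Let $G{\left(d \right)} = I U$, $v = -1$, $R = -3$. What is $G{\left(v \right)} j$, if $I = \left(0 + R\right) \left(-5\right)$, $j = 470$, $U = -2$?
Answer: $-14100$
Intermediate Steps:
$I = 15$ ($I = \left(0 - 3\right) \left(-5\right) = \left(-3\right) \left(-5\right) = 15$)
$G{\left(d \right)} = -30$ ($G{\left(d \right)} = 15 \left(-2\right) = -30$)
$G{\left(v \right)} j = \left(-30\right) 470 = -14100$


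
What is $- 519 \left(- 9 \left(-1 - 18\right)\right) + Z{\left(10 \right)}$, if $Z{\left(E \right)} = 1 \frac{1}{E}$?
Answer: $- \frac{887489}{10} \approx -88749.0$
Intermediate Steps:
$Z{\left(E \right)} = \frac{1}{E}$
$- 519 \left(- 9 \left(-1 - 18\right)\right) + Z{\left(10 \right)} = - 519 \left(- 9 \left(-1 - 18\right)\right) + \frac{1}{10} = - 519 \left(\left(-9\right) \left(-19\right)\right) + \frac{1}{10} = \left(-519\right) 171 + \frac{1}{10} = -88749 + \frac{1}{10} = - \frac{887489}{10}$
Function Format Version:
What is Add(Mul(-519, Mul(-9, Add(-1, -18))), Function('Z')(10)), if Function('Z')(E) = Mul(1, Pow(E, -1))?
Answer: Rational(-887489, 10) ≈ -88749.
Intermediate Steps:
Function('Z')(E) = Pow(E, -1)
Add(Mul(-519, Mul(-9, Add(-1, -18))), Function('Z')(10)) = Add(Mul(-519, Mul(-9, Add(-1, -18))), Pow(10, -1)) = Add(Mul(-519, Mul(-9, -19)), Rational(1, 10)) = Add(Mul(-519, 171), Rational(1, 10)) = Add(-88749, Rational(1, 10)) = Rational(-887489, 10)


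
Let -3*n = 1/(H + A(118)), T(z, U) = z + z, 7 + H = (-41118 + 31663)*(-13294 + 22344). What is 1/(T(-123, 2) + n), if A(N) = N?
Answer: -256702917/63148917581 ≈ -0.0040650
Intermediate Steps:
H = -85567757 (H = -7 + (-41118 + 31663)*(-13294 + 22344) = -7 - 9455*9050 = -7 - 85567750 = -85567757)
T(z, U) = 2*z
n = 1/256702917 (n = -1/(3*(-85567757 + 118)) = -⅓/(-85567639) = -⅓*(-1/85567639) = 1/256702917 ≈ 3.8956e-9)
1/(T(-123, 2) + n) = 1/(2*(-123) + 1/256702917) = 1/(-246 + 1/256702917) = 1/(-63148917581/256702917) = -256702917/63148917581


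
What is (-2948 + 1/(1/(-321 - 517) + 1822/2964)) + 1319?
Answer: -309987957/190484 ≈ -1627.4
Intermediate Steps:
(-2948 + 1/(1/(-321 - 517) + 1822/2964)) + 1319 = (-2948 + 1/(1/(-838) + 1822*(1/2964))) + 1319 = (-2948 + 1/(-1/838 + 911/1482)) + 1319 = (-2948 + 1/(190484/310479)) + 1319 = (-2948 + 310479/190484) + 1319 = -561236353/190484 + 1319 = -309987957/190484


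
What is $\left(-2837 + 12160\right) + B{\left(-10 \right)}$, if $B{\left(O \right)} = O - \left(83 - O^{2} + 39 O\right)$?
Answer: $9720$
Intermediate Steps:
$B{\left(O \right)} = -83 + O^{2} - 38 O$ ($B{\left(O \right)} = O - \left(83 - O^{2} + 39 O\right) = -83 + O^{2} - 38 O$)
$\left(-2837 + 12160\right) + B{\left(-10 \right)} = \left(-2837 + 12160\right) - \left(-297 - 100\right) = 9323 + \left(-83 + 100 + 380\right) = 9323 + 397 = 9720$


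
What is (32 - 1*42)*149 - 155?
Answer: -1645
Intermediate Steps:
(32 - 1*42)*149 - 155 = (32 - 42)*149 - 155 = -10*149 - 155 = -1490 - 155 = -1645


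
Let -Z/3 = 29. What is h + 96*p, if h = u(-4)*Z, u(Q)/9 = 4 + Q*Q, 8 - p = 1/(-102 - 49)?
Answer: -2248596/151 ≈ -14891.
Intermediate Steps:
p = 1209/151 (p = 8 - 1/(-102 - 49) = 8 - 1/(-151) = 8 - 1*(-1/151) = 8 + 1/151 = 1209/151 ≈ 8.0066)
u(Q) = 36 + 9*Q**2 (u(Q) = 9*(4 + Q*Q) = 9*(4 + Q**2) = 36 + 9*Q**2)
Z = -87 (Z = -3*29 = -87)
h = -15660 (h = (36 + 9*(-4)**2)*(-87) = (36 + 9*16)*(-87) = (36 + 144)*(-87) = 180*(-87) = -15660)
h + 96*p = -15660 + 96*(1209/151) = -15660 + 116064/151 = -2248596/151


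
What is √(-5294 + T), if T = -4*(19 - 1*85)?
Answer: I*√5030 ≈ 70.922*I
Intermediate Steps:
T = 264 (T = -4*(19 - 85) = -4*(-66) = 264)
√(-5294 + T) = √(-5294 + 264) = √(-5030) = I*√5030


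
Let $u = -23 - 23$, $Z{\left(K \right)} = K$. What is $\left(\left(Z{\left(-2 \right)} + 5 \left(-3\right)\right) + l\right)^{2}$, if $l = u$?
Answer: $3969$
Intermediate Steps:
$u = -46$ ($u = -23 - 23 = -46$)
$l = -46$
$\left(\left(Z{\left(-2 \right)} + 5 \left(-3\right)\right) + l\right)^{2} = \left(\left(-2 + 5 \left(-3\right)\right) - 46\right)^{2} = \left(\left(-2 - 15\right) - 46\right)^{2} = \left(-17 - 46\right)^{2} = \left(-63\right)^{2} = 3969$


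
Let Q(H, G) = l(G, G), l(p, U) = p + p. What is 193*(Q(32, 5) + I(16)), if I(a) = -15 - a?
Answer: -4053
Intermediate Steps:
l(p, U) = 2*p
Q(H, G) = 2*G
193*(Q(32, 5) + I(16)) = 193*(2*5 + (-15 - 1*16)) = 193*(10 + (-15 - 16)) = 193*(10 - 31) = 193*(-21) = -4053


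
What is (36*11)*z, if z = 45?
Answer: 17820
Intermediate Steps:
(36*11)*z = (36*11)*45 = 396*45 = 17820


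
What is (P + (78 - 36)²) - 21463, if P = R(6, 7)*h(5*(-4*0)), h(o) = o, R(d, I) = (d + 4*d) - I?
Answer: -19699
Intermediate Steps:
R(d, I) = -I + 5*d (R(d, I) = 5*d - I = -I + 5*d)
P = 0 (P = (-1*7 + 5*6)*(5*(-4*0)) = (-7 + 30)*(5*0) = 23*0 = 0)
(P + (78 - 36)²) - 21463 = (0 + (78 - 36)²) - 21463 = (0 + 42²) - 21463 = (0 + 1764) - 21463 = 1764 - 21463 = -19699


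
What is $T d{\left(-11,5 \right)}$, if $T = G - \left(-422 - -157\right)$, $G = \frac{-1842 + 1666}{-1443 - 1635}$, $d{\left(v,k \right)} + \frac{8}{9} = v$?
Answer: $- \frac{43647761}{13851} \approx -3151.2$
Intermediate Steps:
$d{\left(v,k \right)} = - \frac{8}{9} + v$
$G = \frac{88}{1539}$ ($G = - \frac{176}{-3078} = \left(-176\right) \left(- \frac{1}{3078}\right) = \frac{88}{1539} \approx 0.05718$)
$T = \frac{407923}{1539}$ ($T = \frac{88}{1539} - \left(-422 - -157\right) = \frac{88}{1539} - \left(-422 + 157\right) = \frac{88}{1539} - -265 = \frac{88}{1539} + 265 = \frac{407923}{1539} \approx 265.06$)
$T d{\left(-11,5 \right)} = \frac{407923 \left(- \frac{8}{9} - 11\right)}{1539} = \frac{407923}{1539} \left(- \frac{107}{9}\right) = - \frac{43647761}{13851}$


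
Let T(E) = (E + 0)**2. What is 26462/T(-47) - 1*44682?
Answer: -98676076/2209 ≈ -44670.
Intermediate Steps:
T(E) = E**2
26462/T(-47) - 1*44682 = 26462/((-47)**2) - 1*44682 = 26462/2209 - 44682 = -98676076/2209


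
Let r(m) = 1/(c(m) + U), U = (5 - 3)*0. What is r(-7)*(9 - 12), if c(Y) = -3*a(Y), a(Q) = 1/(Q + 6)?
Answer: -1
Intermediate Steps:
a(Q) = 1/(6 + Q)
c(Y) = -3/(6 + Y)
U = 0 (U = 2*0 = 0)
r(m) = -2 - m/3 (r(m) = 1/(-3/(6 + m) + 0) = 1/(-3/(6 + m)) = -2 - m/3)
r(-7)*(9 - 12) = (-2 - ⅓*(-7))*(9 - 12) = (-2 + 7/3)*(-3) = (⅓)*(-3) = -1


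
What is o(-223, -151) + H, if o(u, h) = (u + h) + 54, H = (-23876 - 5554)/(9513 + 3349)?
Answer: -19015/59 ≈ -322.29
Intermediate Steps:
H = -135/59 (H = -29430/12862 = -29430*1/12862 = -135/59 ≈ -2.2881)
o(u, h) = 54 + h + u (o(u, h) = (h + u) + 54 = 54 + h + u)
o(-223, -151) + H = (54 - 151 - 223) - 135/59 = -320 - 135/59 = -19015/59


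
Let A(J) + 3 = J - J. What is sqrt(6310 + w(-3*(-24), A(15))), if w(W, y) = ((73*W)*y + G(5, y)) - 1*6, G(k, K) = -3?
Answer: I*sqrt(9467) ≈ 97.298*I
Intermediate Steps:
A(J) = -3 (A(J) = -3 + (J - J) = -3 + 0 = -3)
w(W, y) = -9 + 73*W*y (w(W, y) = ((73*W)*y - 3) - 1*6 = (73*W*y - 3) - 6 = (-3 + 73*W*y) - 6 = -9 + 73*W*y)
sqrt(6310 + w(-3*(-24), A(15))) = sqrt(6310 + (-9 + 73*(-3*(-24))*(-3))) = sqrt(6310 + (-9 + 73*72*(-3))) = sqrt(6310 + (-9 - 15768)) = sqrt(6310 - 15777) = sqrt(-9467) = I*sqrt(9467)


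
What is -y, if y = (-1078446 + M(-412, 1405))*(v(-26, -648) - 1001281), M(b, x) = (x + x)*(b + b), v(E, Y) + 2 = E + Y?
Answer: -3400527834902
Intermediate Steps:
v(E, Y) = -2 + E + Y (v(E, Y) = -2 + (E + Y) = -2 + E + Y)
M(b, x) = 4*b*x (M(b, x) = (2*x)*(2*b) = 4*b*x)
y = 3400527834902 (y = (-1078446 + 4*(-412)*1405)*((-2 - 26 - 648) - 1001281) = (-1078446 - 2315440)*(-676 - 1001281) = -3393886*(-1001957) = 3400527834902)
-y = -1*3400527834902 = -3400527834902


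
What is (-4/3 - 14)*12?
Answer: -184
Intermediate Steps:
(-4/3 - 14)*12 = -46/3*12 = -184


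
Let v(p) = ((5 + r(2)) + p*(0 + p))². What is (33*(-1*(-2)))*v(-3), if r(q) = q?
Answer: 16896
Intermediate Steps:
v(p) = (7 + p²)² (v(p) = ((5 + 2) + p*(0 + p))² = (7 + p*p)² = (7 + p²)²)
(33*(-1*(-2)))*v(-3) = (33*(-1*(-2)))*(7 + (-3)²)² = (33*2)*(7 + 9)² = 66*16² = 66*256 = 16896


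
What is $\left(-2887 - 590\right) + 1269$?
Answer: $-2208$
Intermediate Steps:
$\left(-2887 - 590\right) + 1269 = -3477 + 1269 = -2208$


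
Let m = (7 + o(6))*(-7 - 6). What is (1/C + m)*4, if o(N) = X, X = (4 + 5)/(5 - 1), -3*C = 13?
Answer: -6265/13 ≈ -481.92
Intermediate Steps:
C = -13/3 (C = -⅓*13 = -13/3 ≈ -4.3333)
X = 9/4 ≈ 2.2500
o(N) = 9/4
m = -481/4 (m = (7 + 9/4)*(-7 - 6) = (37/4)*(-13) = -481/4 ≈ -120.25)
(1/C + m)*4 = (1/(-13/3) - 481/4)*4 = (-3/13 - 481/4)*4 = -6265/52*4 = -6265/13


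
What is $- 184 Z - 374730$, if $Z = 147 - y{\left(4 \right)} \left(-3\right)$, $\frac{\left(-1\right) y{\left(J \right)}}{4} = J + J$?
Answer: $-384114$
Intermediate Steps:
$y{\left(J \right)} = - 8 J$ ($y{\left(J \right)} = - 4 \left(J + J\right) = - 4 \cdot 2 J = - 8 J$)
$Z = 51$ ($Z = 147 - \left(-8\right) 4 \left(-3\right) = 147 - \left(-32\right) \left(-3\right) = 147 - 96 = 51$)
$- 184 Z - 374730 = \left(-184\right) 51 - 374730 = -9384 - 374730 = -384114$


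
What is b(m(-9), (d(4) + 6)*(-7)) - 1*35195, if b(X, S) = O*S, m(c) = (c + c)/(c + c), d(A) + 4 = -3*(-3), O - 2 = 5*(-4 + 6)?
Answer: -36119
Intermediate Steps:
O = 12 (O = 2 + 5*(-4 + 6) = 2 + 5*2 = 2 + 10 = 12)
d(A) = 5 (d(A) = -4 - 3*(-3) = -4 + 9 = 5)
m(c) = 1 (m(c) = (2*c)/((2*c)) = (2*c)*(1/(2*c)) = 1)
b(X, S) = 12*S
b(m(-9), (d(4) + 6)*(-7)) - 1*35195 = 12*((5 + 6)*(-7)) - 1*35195 = 12*(11*(-7)) - 35195 = 12*(-77) - 35195 = -924 - 35195 = -36119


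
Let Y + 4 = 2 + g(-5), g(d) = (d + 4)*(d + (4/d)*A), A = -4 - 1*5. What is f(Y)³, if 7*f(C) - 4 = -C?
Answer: 68921/42875 ≈ 1.6075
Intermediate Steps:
A = -9 (A = -4 - 5 = -9)
g(d) = (4 + d)*(d - 36/d) (g(d) = (d + 4)*(d + (4/d)*(-9)) = (4 + d)*(d - 36/d))
Y = -21/5 (Y = -4 + (2 + (-36 + (-5)² - 144/(-5) + 4*(-5))) = -4 + (2 + (-36 + 25 - 144*(-⅕) - 20)) = -4 + (2 + (-36 + 25 + 144/5 - 20)) = -4 + (2 - 11/5) = -4 - ⅕ = -21/5 ≈ -4.2000)
f(C) = 4/7 - C/7 (f(C) = 4/7 + (-C)/7 = 4/7 - C/7)
f(Y)³ = (4/7 - ⅐*(-21/5))³ = (4/7 + ⅗)³ = (41/35)³ = 68921/42875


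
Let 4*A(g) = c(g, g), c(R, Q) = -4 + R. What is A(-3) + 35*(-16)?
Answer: -2247/4 ≈ -561.75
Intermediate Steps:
A(g) = -1 + g/4 (A(g) = (-4 + g)/4 = -1 + g/4)
A(-3) + 35*(-16) = (-1 + (1/4)*(-3)) + 35*(-16) = (-1 - 3/4) - 560 = -7/4 - 560 = -2247/4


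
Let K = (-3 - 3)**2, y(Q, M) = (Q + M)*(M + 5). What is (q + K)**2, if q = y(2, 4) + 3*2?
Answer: 9216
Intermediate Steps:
y(Q, M) = (5 + M)*(M + Q) (y(Q, M) = (M + Q)*(5 + M) = (5 + M)*(M + Q))
q = 60 (q = (4**2 + 5*4 + 5*2 + 4*2) + 3*2 = (16 + 20 + 10 + 8) + 6 = 54 + 6 = 60)
K = 36 (K = (-6)**2 = 36)
(q + K)**2 = (60 + 36)**2 = 96**2 = 9216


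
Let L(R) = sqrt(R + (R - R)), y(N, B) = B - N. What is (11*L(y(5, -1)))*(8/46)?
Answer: 44*I*sqrt(6)/23 ≈ 4.686*I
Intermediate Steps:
L(R) = sqrt(R) (L(R) = sqrt(R + 0) = sqrt(R))
(11*L(y(5, -1)))*(8/46) = (11*sqrt(-1 - 1*5))*(8/46) = (11*sqrt(-1 - 5))*(8*(1/46)) = (11*sqrt(-6))*(4/23) = (11*(I*sqrt(6)))*(4/23) = (11*I*sqrt(6))*(4/23) = 44*I*sqrt(6)/23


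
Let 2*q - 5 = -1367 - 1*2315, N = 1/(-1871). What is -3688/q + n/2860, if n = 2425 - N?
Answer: 14038153678/4918961905 ≈ 2.8539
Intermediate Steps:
N = -1/1871 ≈ -0.00053447
n = 4537176/1871 (n = 2425 - 1*(-1/1871) = 2425 + 1/1871 = 4537176/1871 ≈ 2425.0)
q = -3677/2 (q = 5/2 + (-1367 - 1*2315)/2 = 5/2 + (-1367 - 2315)/2 = 5/2 + (1/2)*(-3682) = 5/2 - 1841 = -3677/2 ≈ -1838.5)
-3688/q + n/2860 = -3688/(-3677/2) + (4537176/1871)/2860 = -3688*(-2/3677) + (4537176/1871)*(1/2860) = 7376/3677 + 1134294/1337765 = 14038153678/4918961905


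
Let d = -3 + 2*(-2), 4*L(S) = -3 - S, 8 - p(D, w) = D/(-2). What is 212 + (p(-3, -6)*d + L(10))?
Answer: 653/4 ≈ 163.25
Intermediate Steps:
p(D, w) = 8 + D/2 (p(D, w) = 8 - D/(-2) = 8 - D*(-1)/2 = 8 - (-1)*D/2 = 8 + D/2)
L(S) = -3/4 - S/4 (L(S) = (-3 - S)/4 = -3/4 - S/4)
d = -7 (d = -3 - 4 = -7)
212 + (p(-3, -6)*d + L(10)) = 212 + ((8 + (1/2)*(-3))*(-7) + (-3/4 - 1/4*10)) = 212 + ((8 - 3/2)*(-7) + (-3/4 - 5/2)) = 212 + ((13/2)*(-7) - 13/4) = 212 + (-91/2 - 13/4) = 212 - 195/4 = 653/4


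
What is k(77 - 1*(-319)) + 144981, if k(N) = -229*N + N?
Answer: 54693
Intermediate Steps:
k(N) = -228*N
k(77 - 1*(-319)) + 144981 = -228*(77 - 1*(-319)) + 144981 = -228*(77 + 319) + 144981 = -228*396 + 144981 = -90288 + 144981 = 54693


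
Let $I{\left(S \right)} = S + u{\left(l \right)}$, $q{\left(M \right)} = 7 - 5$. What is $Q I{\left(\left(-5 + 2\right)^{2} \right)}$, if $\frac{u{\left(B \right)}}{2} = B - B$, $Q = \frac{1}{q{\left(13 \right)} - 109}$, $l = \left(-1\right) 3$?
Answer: $- \frac{9}{107} \approx -0.084112$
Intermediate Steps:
$q{\left(M \right)} = 2$ ($q{\left(M \right)} = 7 - 5 = 2$)
$l = -3$
$Q = - \frac{1}{107}$ ($Q = \frac{1}{2 - 109} = \frac{1}{-107} = - \frac{1}{107} \approx -0.0093458$)
$u{\left(B \right)} = 0$ ($u{\left(B \right)} = 2 \left(B - B\right) = 2 \cdot 0 = 0$)
$I{\left(S \right)} = S$ ($I{\left(S \right)} = S + 0 = S$)
$Q I{\left(\left(-5 + 2\right)^{2} \right)} = - \frac{\left(-5 + 2\right)^{2}}{107} = - \frac{\left(-3\right)^{2}}{107} = \left(- \frac{1}{107}\right) 9 = - \frac{9}{107}$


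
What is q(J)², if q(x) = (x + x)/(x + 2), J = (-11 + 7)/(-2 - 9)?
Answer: 16/169 ≈ 0.094675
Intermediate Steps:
J = 4/11 (J = -4/(-11) = -4*(-1/11) = 4/11 ≈ 0.36364)
q(x) = 2*x/(2 + x) (q(x) = (2*x)/(2 + x) = 2*x/(2 + x))
q(J)² = (2*(4/11)/(2 + 4/11))² = (2*(4/11)/(26/11))² = (2*(4/11)*(11/26))² = (4/13)² = 16/169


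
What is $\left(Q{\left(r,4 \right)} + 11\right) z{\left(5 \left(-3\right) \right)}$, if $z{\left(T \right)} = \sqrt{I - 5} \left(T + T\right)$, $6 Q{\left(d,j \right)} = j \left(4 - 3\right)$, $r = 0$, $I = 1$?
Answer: $- 700 i \approx - 700.0 i$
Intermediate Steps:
$Q{\left(d,j \right)} = \frac{j}{6}$ ($Q{\left(d,j \right)} = \frac{j \left(4 - 3\right)}{6} = \frac{j 1}{6} = \frac{j}{6}$)
$z{\left(T \right)} = 4 i T$ ($z{\left(T \right)} = \sqrt{1 - 5} \left(T + T\right) = \sqrt{-4} \cdot 2 T = 2 i 2 T = 4 i T$)
$\left(Q{\left(r,4 \right)} + 11\right) z{\left(5 \left(-3\right) \right)} = \left(\frac{1}{6} \cdot 4 + 11\right) 4 i 5 \left(-3\right) = \left(\frac{2}{3} + 11\right) 4 i \left(-15\right) = \frac{35 \left(- 60 i\right)}{3} = - 700 i$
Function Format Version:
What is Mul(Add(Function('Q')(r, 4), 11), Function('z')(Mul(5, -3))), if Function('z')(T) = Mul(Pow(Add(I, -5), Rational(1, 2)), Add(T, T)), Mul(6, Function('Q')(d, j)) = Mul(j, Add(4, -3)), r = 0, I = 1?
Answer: Mul(-700, I) ≈ Mul(-700.00, I)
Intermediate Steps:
Function('Q')(d, j) = Mul(Rational(1, 6), j) (Function('Q')(d, j) = Mul(Rational(1, 6), Mul(j, Add(4, -3))) = Mul(Rational(1, 6), Mul(j, 1)) = Mul(Rational(1, 6), j))
Function('z')(T) = Mul(4, I, T) (Function('z')(T) = Mul(Pow(Add(1, -5), Rational(1, 2)), Add(T, T)) = Mul(Pow(-4, Rational(1, 2)), Mul(2, T)) = Mul(Mul(2, I), Mul(2, T)) = Mul(4, I, T))
Mul(Add(Function('Q')(r, 4), 11), Function('z')(Mul(5, -3))) = Mul(Add(Mul(Rational(1, 6), 4), 11), Mul(4, I, Mul(5, -3))) = Mul(Add(Rational(2, 3), 11), Mul(4, I, -15)) = Mul(Rational(35, 3), Mul(-60, I)) = Mul(-700, I)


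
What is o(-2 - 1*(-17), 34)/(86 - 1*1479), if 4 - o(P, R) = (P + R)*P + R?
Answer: 765/1393 ≈ 0.54917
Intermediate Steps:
o(P, R) = 4 - R - P*(P + R) (o(P, R) = 4 - ((P + R)*P + R) = 4 - (P*(P + R) + R) = 4 - (R + P*(P + R)) = 4 + (-R - P*(P + R)) = 4 - R - P*(P + R))
o(-2 - 1*(-17), 34)/(86 - 1*1479) = (4 - 1*34 - (-2 - 1*(-17))**2 - 1*(-2 - 1*(-17))*34)/(86 - 1*1479) = (4 - 34 - (-2 + 17)**2 - 1*(-2 + 17)*34)/(86 - 1479) = (4 - 34 - 1*15**2 - 1*15*34)/(-1393) = (4 - 34 - 1*225 - 510)*(-1/1393) = (4 - 34 - 225 - 510)*(-1/1393) = -765*(-1/1393) = 765/1393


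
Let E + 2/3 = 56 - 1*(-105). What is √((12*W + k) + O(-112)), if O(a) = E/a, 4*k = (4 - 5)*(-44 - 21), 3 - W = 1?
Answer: √273903/84 ≈ 6.2304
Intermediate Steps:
W = 2 (W = 3 - 1*1 = 3 - 1 = 2)
k = 65/4 (k = ((4 - 5)*(-44 - 21))/4 = (-1*(-65))/4 = (¼)*65 = 65/4 ≈ 16.250)
E = 481/3 (E = -⅔ + (56 - 1*(-105)) = -⅔ + (56 + 105) = -⅔ + 161 = 481/3 ≈ 160.33)
O(a) = 481/(3*a)
√((12*W + k) + O(-112)) = √((12*2 + 65/4) + (481/3)/(-112)) = √((24 + 65/4) + (481/3)*(-1/112)) = √(161/4 - 481/336) = √(13043/336) = √273903/84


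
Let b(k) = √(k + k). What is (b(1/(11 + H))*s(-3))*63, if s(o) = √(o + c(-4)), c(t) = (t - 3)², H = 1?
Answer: 21*√69 ≈ 174.44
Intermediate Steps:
b(k) = √2*√k (b(k) = √(2*k) = √2*√k)
c(t) = (-3 + t)²
s(o) = √(49 + o) (s(o) = √(o + (-3 - 4)²) = √(o + (-7)²) = √(o + 49) = √(49 + o))
(b(1/(11 + H))*s(-3))*63 = ((√2*√(1/(11 + 1)))*√(49 - 3))*63 = ((√2*√(1/12))*√46)*63 = ((√2*(√3/6))*√46)*63 = ((√6/6)*√46)*63 = (√69/3)*63 = 21*√69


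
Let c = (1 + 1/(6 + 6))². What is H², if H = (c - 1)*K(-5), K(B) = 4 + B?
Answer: 625/20736 ≈ 0.030141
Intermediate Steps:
c = 169/144 (c = (1 + 1/12)² = (13/12)² = 169/144 ≈ 1.1736)
H = -25/144 (H = (169/144 - 1)*(4 - 5) = (25/144)*(-1) = -25/144 ≈ -0.17361)
H² = (-25/144)² = 625/20736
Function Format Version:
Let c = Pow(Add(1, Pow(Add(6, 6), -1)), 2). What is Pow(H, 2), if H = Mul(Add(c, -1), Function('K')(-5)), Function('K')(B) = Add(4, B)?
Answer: Rational(625, 20736) ≈ 0.030141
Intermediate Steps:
c = Rational(169, 144) (c = Pow(Add(1, Pow(12, -1)), 2) = Pow(Add(1, Rational(1, 12)), 2) = Pow(Rational(13, 12), 2) = Rational(169, 144) ≈ 1.1736)
H = Rational(-25, 144) (H = Mul(Add(Rational(169, 144), -1), Add(4, -5)) = Mul(Rational(25, 144), -1) = Rational(-25, 144) ≈ -0.17361)
Pow(H, 2) = Pow(Rational(-25, 144), 2) = Rational(625, 20736)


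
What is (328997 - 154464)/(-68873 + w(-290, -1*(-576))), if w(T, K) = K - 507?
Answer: -174533/68804 ≈ -2.5367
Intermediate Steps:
w(T, K) = -507 + K
(328997 - 154464)/(-68873 + w(-290, -1*(-576))) = (328997 - 154464)/(-68873 + (-507 - 1*(-576))) = 174533/(-68873 + (-507 + 576)) = 174533/(-68873 + 69) = 174533/(-68804) = 174533*(-1/68804) = -174533/68804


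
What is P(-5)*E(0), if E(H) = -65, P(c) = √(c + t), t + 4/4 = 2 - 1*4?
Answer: -130*I*√2 ≈ -183.85*I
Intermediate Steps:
t = -3 (t = -1 + (2 - 1*4) = -1 + (2 - 4) = -1 - 2 = -3)
P(c) = √(-3 + c) (P(c) = √(c - 3) = √(-3 + c))
P(-5)*E(0) = √(-3 - 5)*(-65) = √(-8)*(-65) = (2*I*√2)*(-65) = -130*I*√2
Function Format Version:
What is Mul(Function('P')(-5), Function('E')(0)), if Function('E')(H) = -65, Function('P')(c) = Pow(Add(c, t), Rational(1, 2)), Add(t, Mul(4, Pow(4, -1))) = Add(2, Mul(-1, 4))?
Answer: Mul(-130, I, Pow(2, Rational(1, 2))) ≈ Mul(-183.85, I)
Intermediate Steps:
t = -3 (t = Add(-1, Add(2, Mul(-1, 4))) = Add(-1, Add(2, -4)) = Add(-1, -2) = -3)
Function('P')(c) = Pow(Add(-3, c), Rational(1, 2)) (Function('P')(c) = Pow(Add(c, -3), Rational(1, 2)) = Pow(Add(-3, c), Rational(1, 2)))
Mul(Function('P')(-5), Function('E')(0)) = Mul(Pow(Add(-3, -5), Rational(1, 2)), -65) = Mul(Pow(-8, Rational(1, 2)), -65) = Mul(Mul(2, I, Pow(2, Rational(1, 2))), -65) = Mul(-130, I, Pow(2, Rational(1, 2)))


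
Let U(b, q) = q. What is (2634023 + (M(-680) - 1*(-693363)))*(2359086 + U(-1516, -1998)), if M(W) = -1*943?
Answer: 7840718877984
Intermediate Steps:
M(W) = -943
(2634023 + (M(-680) - 1*(-693363)))*(2359086 + U(-1516, -1998)) = (2634023 + (-943 - 1*(-693363)))*(2359086 - 1998) = (2634023 + (-943 + 693363))*2357088 = (2634023 + 692420)*2357088 = 3326443*2357088 = 7840718877984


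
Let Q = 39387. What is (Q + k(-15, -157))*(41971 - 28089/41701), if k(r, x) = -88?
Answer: 68781289868018/41701 ≈ 1.6494e+9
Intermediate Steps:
(Q + k(-15, -157))*(41971 - 28089/41701) = (39387 - 88)*(41971 - 28089/41701) = 39299*(41971 - 28089*1/41701) = 39299*(41971 - 28089/41701) = 39299*(1750204582/41701) = 68781289868018/41701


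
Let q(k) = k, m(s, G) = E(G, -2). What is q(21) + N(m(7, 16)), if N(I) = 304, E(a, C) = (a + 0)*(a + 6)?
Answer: 325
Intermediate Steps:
E(a, C) = a*(6 + a)
m(s, G) = G*(6 + G)
q(21) + N(m(7, 16)) = 21 + 304 = 325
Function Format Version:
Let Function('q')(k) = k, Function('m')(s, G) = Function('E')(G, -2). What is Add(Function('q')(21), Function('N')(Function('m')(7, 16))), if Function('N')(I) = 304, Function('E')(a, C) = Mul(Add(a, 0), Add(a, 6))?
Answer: 325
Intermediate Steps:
Function('E')(a, C) = Mul(a, Add(6, a))
Function('m')(s, G) = Mul(G, Add(6, G))
Add(Function('q')(21), Function('N')(Function('m')(7, 16))) = Add(21, 304) = 325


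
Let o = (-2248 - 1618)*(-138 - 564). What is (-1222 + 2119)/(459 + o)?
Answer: 13/39339 ≈ 0.00033046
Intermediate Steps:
o = 2713932 (o = -3866*(-702) = 2713932)
(-1222 + 2119)/(459 + o) = (-1222 + 2119)/(459 + 2713932) = 897/2714391 = 897*(1/2714391) = 13/39339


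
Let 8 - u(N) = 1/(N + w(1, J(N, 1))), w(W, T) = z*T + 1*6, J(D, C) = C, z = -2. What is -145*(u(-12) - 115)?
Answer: 123975/8 ≈ 15497.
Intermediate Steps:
w(W, T) = 6 - 2*T (w(W, T) = -2*T + 1*6 = -2*T + 6 = 6 - 2*T)
u(N) = 8 - 1/(4 + N) (u(N) = 8 - 1/(N + (6 - 2*1)) = 8 - 1/(N + (6 - 2)) = 8 - 1/(N + 4) = 8 - 1/(4 + N))
-145*(u(-12) - 115) = -145*((31 + 8*(-12))/(4 - 12) - 115) = -145*((31 - 96)/(-8) - 115) = -145*(-⅛*(-65) - 115) = -145*(65/8 - 115) = -145*(-855/8) = 123975/8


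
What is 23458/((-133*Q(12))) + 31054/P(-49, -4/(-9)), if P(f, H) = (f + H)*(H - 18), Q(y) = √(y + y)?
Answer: 1257687/34523 - 11729*√6/798 ≈ 0.42782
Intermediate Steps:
Q(y) = √2*√y (Q(y) = √(2*y) = √2*√y)
P(f, H) = (-18 + H)*(H + f) (P(f, H) = (H + f)*(-18 + H) = (-18 + H)*(H + f))
23458/((-133*Q(12))) + 31054/P(-49, -4/(-9)) = 23458/((-133*√2*√12)) + 31054/((-4/(-9))² - (-72)/(-9) - 18*(-49) - 4/(-9)*(-49)) = 23458/((-133*√2*2*√3)) + 31054/((-4*(-⅑))² - (-72)*(-1)/9 + 882 - 4*(-⅑)*(-49)) = 23458/((-266*√6)) + 31054/((4/9)² - 18*4/9 + 882 + (4/9)*(-49)) = 23458/((-266*√6)) + 31054/(16/81 - 8 + 882 - 196/9) = 23458*(-√6/1596) + 31054/(69046/81) = -11729*√6/798 + 31054*(81/69046) = -11729*√6/798 + 1257687/34523 = 1257687/34523 - 11729*√6/798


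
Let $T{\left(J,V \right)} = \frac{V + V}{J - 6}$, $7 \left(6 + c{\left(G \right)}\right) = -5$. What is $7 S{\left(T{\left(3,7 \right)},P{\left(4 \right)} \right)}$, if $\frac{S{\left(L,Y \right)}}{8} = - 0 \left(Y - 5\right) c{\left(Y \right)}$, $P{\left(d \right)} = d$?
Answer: $0$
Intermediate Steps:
$c{\left(G \right)} = - \frac{47}{7}$ ($c{\left(G \right)} = -6 + \frac{1}{7} \left(-5\right) = -6 - \frac{5}{7} = - \frac{47}{7}$)
$T{\left(J,V \right)} = \frac{2 V}{-6 + J}$
$S{\left(L,Y \right)} = 0$ ($S{\left(L,Y \right)} = 8 \left(- \frac{0 \left(Y - 5\right) \left(-47\right)}{7}\right) = 8 \left(- \frac{0 \left(-5 + Y\right) \left(-47\right)}{7}\right) = 8 \left(- \frac{0 \left(-47\right)}{7}\right) = 8 \left(\left(-1\right) 0\right) = 8 \cdot 0 = 0$)
$7 S{\left(T{\left(3,7 \right)},P{\left(4 \right)} \right)} = 7 \cdot 0 = 0$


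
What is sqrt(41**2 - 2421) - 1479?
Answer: -1479 + 2*I*sqrt(185) ≈ -1479.0 + 27.203*I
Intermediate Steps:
sqrt(41**2 - 2421) - 1479 = sqrt(1681 - 2421) - 1479 = sqrt(-740) - 1479 = 2*I*sqrt(185) - 1479 = -1479 + 2*I*sqrt(185)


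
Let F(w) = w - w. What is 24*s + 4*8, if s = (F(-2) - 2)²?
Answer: 128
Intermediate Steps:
F(w) = 0
s = 4 (s = (0 - 2)² = (-2)² = 4)
24*s + 4*8 = 24*4 + 4*8 = 96 + 32 = 128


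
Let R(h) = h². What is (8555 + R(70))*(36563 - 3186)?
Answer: 449087535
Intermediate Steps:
(8555 + R(70))*(36563 - 3186) = (8555 + 70²)*(36563 - 3186) = (8555 + 4900)*33377 = 13455*33377 = 449087535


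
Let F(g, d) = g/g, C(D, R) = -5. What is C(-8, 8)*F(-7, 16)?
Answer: -5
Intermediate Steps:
F(g, d) = 1
C(-8, 8)*F(-7, 16) = -5*1 = -5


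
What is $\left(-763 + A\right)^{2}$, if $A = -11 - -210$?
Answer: $318096$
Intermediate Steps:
$A = 199$ ($A = -11 + 210 = 199$)
$\left(-763 + A\right)^{2} = \left(-763 + 199\right)^{2} = \left(-564\right)^{2} = 318096$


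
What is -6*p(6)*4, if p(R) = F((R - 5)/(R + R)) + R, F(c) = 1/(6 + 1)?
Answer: -1032/7 ≈ -147.43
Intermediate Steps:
F(c) = ⅐ (F(c) = 1/7 = ⅐)
p(R) = ⅐ + R
-6*p(6)*4 = -6*(⅐ + 6)*4 = -6*43/7*4 = -258/7*4 = -1032/7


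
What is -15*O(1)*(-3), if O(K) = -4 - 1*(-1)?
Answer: -135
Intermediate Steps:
O(K) = -3 (O(K) = -4 + 1 = -3)
-15*O(1)*(-3) = -15*(-3)*(-3) = 45*(-3) = -135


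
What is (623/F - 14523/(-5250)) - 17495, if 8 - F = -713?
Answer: -3152819377/180250 ≈ -17491.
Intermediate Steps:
F = 721 (F = 8 - 1*(-713) = 8 + 713 = 721)
(623/F - 14523/(-5250)) - 17495 = (623/721 - 14523/(-5250)) - 17495 = (623*(1/721) - 14523*(-1/5250)) - 17495 = (89/103 + 4841/1750) - 17495 = 654373/180250 - 17495 = -3152819377/180250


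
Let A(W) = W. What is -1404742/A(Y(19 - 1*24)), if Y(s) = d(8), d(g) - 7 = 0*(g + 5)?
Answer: -1404742/7 ≈ -2.0068e+5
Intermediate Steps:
d(g) = 7 (d(g) = 7 + 0*(g + 5) = 7 + 0*(5 + g) = 7 + 0 = 7)
Y(s) = 7
-1404742/A(Y(19 - 1*24)) = -1404742/7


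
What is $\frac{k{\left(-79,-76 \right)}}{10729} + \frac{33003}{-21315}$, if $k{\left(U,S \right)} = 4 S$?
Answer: $- \frac{120189649}{76229545} \approx -1.5767$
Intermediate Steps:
$\frac{k{\left(-79,-76 \right)}}{10729} + \frac{33003}{-21315} = \frac{4 \left(-76\right)}{10729} + \frac{33003}{-21315} = \left(-304\right) \frac{1}{10729} + 33003 \left(- \frac{1}{21315}\right) = - \frac{304}{10729} - \frac{11001}{7105} = - \frac{120189649}{76229545}$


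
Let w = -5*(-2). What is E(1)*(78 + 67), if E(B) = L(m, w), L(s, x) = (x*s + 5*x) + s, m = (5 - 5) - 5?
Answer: -725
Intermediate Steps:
w = 10
m = -5 (m = 0 - 5 = -5)
L(s, x) = s + 5*x + s*x (L(s, x) = (s*x + 5*x) + s = (5*x + s*x) + s = s + 5*x + s*x)
E(B) = -5 (E(B) = -5 + 5*10 - 5*10 = -5 + 50 - 50 = -5)
E(1)*(78 + 67) = -5*(78 + 67) = -5*145 = -725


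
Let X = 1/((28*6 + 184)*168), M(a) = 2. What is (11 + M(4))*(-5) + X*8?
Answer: -480479/7392 ≈ -65.000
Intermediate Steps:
X = 1/59136 (X = (1/168)/(168 + 184) = (1/168)/352 = (1/352)*(1/168) = 1/59136 ≈ 1.6910e-5)
(11 + M(4))*(-5) + X*8 = (11 + 2)*(-5) + (1/59136)*8 = 13*(-5) + 1/7392 = -65 + 1/7392 = -480479/7392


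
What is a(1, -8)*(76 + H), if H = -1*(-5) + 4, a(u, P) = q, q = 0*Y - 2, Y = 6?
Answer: -170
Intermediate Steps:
q = -2 (q = 0*6 - 2 = 0 - 2 = -2)
a(u, P) = -2
H = 9 (H = 5 + 4 = 9)
a(1, -8)*(76 + H) = -2*(76 + 9) = -2*85 = -170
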